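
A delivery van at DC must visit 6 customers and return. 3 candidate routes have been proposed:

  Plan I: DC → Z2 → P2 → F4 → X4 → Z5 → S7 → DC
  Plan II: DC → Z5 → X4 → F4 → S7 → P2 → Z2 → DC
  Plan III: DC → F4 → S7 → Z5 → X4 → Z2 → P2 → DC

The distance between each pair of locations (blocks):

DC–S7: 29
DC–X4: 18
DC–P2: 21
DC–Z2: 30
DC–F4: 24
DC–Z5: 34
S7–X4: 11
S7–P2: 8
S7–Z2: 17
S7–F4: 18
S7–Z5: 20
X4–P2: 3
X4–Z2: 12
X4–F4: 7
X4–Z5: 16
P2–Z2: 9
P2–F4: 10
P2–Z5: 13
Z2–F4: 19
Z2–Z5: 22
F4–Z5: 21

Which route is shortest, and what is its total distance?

Plan I: 30 + 9 + 10 + 7 + 16 + 20 + 29 = 121
Plan II: 34 + 16 + 7 + 18 + 8 + 9 + 30 = 122
Plan III: 24 + 18 + 20 + 16 + 12 + 9 + 21 = 120

Shortest is Plan III, total 120 blocks.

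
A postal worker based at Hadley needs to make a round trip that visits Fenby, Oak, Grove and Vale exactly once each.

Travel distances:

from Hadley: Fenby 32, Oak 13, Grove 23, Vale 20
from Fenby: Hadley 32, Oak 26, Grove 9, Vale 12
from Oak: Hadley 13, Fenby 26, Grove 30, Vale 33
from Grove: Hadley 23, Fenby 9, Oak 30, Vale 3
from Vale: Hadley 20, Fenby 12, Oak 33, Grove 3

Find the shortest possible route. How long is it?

Hadley - Fenby - Oak - Grove - Vale - Hadley: 32+26+30+3+20 = 111
Hadley - Fenby - Oak - Vale - Grove - Hadley: 32+26+33+3+23 = 117
Hadley - Fenby - Grove - Oak - Vale - Hadley: 32+9+30+33+20 = 124
Hadley - Fenby - Grove - Vale - Oak - Hadley: 32+9+3+33+13 = 90
Hadley - Fenby - Vale - Oak - Grove - Hadley: 32+12+33+30+23 = 130
Hadley - Fenby - Vale - Grove - Oak - Hadley: 32+12+3+30+13 = 90
Hadley - Oak - Fenby - Grove - Vale - Hadley: 13+26+9+3+20 = 71
Hadley - Oak - Fenby - Vale - Grove - Hadley: 13+26+12+3+23 = 77
Hadley - Oak - Grove - Fenby - Vale - Hadley: 13+30+9+12+20 = 84
Hadley - Oak - Vale - Fenby - Grove - Hadley: 13+33+12+9+23 = 90
Hadley - Grove - Fenby - Oak - Vale - Hadley: 23+9+26+33+20 = 111
Hadley - Grove - Oak - Fenby - Vale - Hadley: 23+30+26+12+20 = 111
The minimum is 71.
One optimal route: Hadley → Oak → Fenby → Grove → Vale → Hadley (or its reverse).

Shortest round trip = 71.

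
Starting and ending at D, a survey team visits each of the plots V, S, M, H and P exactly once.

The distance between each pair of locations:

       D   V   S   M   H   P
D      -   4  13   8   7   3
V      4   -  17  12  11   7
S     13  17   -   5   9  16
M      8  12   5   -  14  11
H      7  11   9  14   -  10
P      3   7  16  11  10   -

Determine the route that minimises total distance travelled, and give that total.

With 5 stops there are 5!/2 = 60 distinct round trips (a route and its reverse cost the same).
D → V → S → M → H → P → D: 4+17+5+14+10+3 = 53
D → V → S → M → P → H → D: 4+17+5+11+10+7 = 54
D → V → S → H → M → P → D: 4+17+9+14+11+3 = 58
D → V → S → H → P → M → D: 4+17+9+10+11+8 = 59
D → V → S → P → M → H → D: 4+17+16+11+14+7 = 69
D → V → S → P → H → M → D: 4+17+16+10+14+8 = 69
D → V → M → S → H → P → D: 4+12+5+9+10+3 = 43
D → V → M → S → P → H → D: 4+12+5+16+10+7 = 54
D → V → M → H → S → P → D: 4+12+14+9+16+3 = 58
D → V → M → H → P → S → D: 4+12+14+10+16+13 = 69
D → V → M → P → S → H → D: 4+12+11+16+9+7 = 59
D → V → M → P → H → S → D: 4+12+11+10+9+13 = 59
D → V → H → S → M → P → D: 4+11+9+5+11+3 = 43
D → V → H → S → P → M → D: 4+11+9+16+11+8 = 59
… (46 more)
The minimum is 43.
One optimal route: D → V → M → S → H → P → D (or its reverse).

Minimum total distance: 43.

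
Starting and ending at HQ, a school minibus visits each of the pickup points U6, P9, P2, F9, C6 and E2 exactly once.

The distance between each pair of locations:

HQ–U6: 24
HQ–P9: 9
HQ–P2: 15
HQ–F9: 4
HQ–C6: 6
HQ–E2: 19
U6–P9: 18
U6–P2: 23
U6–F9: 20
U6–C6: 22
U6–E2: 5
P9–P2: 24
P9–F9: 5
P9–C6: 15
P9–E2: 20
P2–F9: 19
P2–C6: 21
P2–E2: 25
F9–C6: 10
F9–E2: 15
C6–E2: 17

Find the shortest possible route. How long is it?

HQ-U6-P9-P2-F9-C6-E2-HQ: 24+18+24+19+10+17+19 = 131
HQ-U6-P9-P2-F9-E2-C6-HQ: 24+18+24+19+15+17+6 = 123
HQ-U6-P9-P2-C6-F9-E2-HQ: 24+18+24+21+10+15+19 = 131
HQ-U6-P9-P2-C6-E2-F9-HQ: 24+18+24+21+17+15+4 = 123
HQ-U6-P9-P2-E2-F9-C6-HQ: 24+18+24+25+15+10+6 = 122
HQ-U6-P9-P2-E2-C6-F9-HQ: 24+18+24+25+17+10+4 = 122
HQ-U6-P9-F9-P2-C6-E2-HQ: 24+18+5+19+21+17+19 = 123
HQ-U6-P9-F9-P2-E2-C6-HQ: 24+18+5+19+25+17+6 = 114
… (352 more)
HQ-P9-F9-P2-U6-E2-C6-HQ: 9+5+19+23+5+17+6 = 84  ← best
The minimum is 84.
One optimal route: HQ → P9 → F9 → P2 → U6 → E2 → C6 → HQ (or its reverse).

Minimum total distance: 84.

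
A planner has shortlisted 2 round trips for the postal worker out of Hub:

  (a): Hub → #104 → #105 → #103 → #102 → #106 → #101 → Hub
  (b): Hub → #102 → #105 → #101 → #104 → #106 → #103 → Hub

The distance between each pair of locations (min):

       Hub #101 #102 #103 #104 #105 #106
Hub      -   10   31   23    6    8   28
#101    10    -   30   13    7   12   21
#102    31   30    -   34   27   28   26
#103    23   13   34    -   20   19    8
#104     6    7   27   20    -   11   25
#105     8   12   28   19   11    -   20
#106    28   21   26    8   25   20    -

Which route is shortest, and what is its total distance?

(a): 6 + 11 + 19 + 34 + 26 + 21 + 10 = 127
(b): 31 + 28 + 12 + 7 + 25 + 8 + 23 = 134

127 min — (a) is the shortest.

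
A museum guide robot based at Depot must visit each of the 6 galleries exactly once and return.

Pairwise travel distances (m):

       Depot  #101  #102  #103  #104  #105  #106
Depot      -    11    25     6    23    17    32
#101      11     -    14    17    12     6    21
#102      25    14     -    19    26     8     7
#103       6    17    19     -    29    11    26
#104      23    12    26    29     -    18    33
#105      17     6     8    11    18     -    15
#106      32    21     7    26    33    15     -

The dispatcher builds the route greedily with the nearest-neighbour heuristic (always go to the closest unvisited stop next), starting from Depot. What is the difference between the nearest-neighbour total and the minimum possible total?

From Depot: #103=6, #101=11, #105=17, #104=23, #102=25, #106=32 → choose #103 (6).
From #103: #105=11, #101=17, #102=19, #106=26, #104=29 → choose #105 (11).
From #105: #101=6, #102=8, #106=15, #104=18 → choose #101 (6).
From #101: #104=12, #102=14, #106=21 → choose #104 (12).
From #104: #102=26, #106=33 → choose #102 (26).
From #102: #106=7 → choose #106 (7).
NN route Depot → #103 → #105 → #101 → #104 → #102 → #106 → Depot costs 100.
Optimal: Depot → #101 → #104 → #102 → #106 → #105 → #103 → Depot costs 88 (by enumerating all 360 distinct tours).
Excess = 100 − 88 = 12.

The nearest-neighbour route is 12 m longer than optimal.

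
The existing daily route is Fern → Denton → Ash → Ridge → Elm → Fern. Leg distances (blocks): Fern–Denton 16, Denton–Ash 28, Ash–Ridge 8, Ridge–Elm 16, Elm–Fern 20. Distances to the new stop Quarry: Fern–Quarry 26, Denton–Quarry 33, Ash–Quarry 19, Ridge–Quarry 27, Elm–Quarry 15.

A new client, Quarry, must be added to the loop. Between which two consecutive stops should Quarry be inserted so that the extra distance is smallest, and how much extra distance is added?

Minimum extra distance: 21 blocks, inserting Quarry between Elm and Fern.

Insertion cost between consecutive stops i–j is d(i,Quarry) + d(Quarry,j) − d(i,j):
  between Fern and Denton: 26 + 33 − 16 = 43
  between Denton and Ash: 33 + 19 − 28 = 24
  between Ash and Ridge: 19 + 27 − 8 = 38
  between Ridge and Elm: 27 + 15 − 16 = 26
  between Elm and Fern: 15 + 26 − 20 = 21
Cheapest insertion is between Elm and Fern, adding 21.
New total = 88 + 21 = 109.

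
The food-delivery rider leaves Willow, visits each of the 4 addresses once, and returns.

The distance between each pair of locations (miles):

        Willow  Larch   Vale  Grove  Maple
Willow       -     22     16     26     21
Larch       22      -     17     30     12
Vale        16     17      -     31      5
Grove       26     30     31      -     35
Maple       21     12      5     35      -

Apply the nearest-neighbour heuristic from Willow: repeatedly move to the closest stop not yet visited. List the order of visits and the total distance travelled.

Total distance 89 miles via the nearest-neighbour route Willow → Vale → Maple → Larch → Grove → Willow.

Willow → [Vale:16 / Maple:21 / Larch:22 / Grove:26] → Vale (16)
Vale → [Maple:5 / Larch:17 / Grove:31] → Maple (5)
Maple → [Larch:12 / Grove:35] → Larch (12)
Larch → [Grove:30] → Grove (30)
Return Grove→Willow: 26.
Total = 16 + 5 + 12 + 30 + 26 = 89.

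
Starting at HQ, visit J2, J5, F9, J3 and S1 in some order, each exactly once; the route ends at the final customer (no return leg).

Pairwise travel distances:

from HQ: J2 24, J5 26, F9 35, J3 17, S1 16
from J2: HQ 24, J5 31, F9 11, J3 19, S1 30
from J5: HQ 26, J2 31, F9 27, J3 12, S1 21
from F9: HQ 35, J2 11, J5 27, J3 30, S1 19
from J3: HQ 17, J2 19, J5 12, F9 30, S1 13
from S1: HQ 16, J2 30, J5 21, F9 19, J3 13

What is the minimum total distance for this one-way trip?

77 — the minimum one-way total.

There are 5! = 120 possible orderings.
HQ - J2 - J5 - F9 - J3 - S1: 24+31+27+30+13 = 125
HQ - J2 - J5 - F9 - S1 - J3: 24+31+27+19+13 = 114
HQ - J2 - J5 - J3 - F9 - S1: 24+31+12+30+19 = 116
HQ - J2 - J5 - J3 - S1 - F9: 24+31+12+13+19 = 99
HQ - J2 - J5 - S1 - F9 - J3: 24+31+21+19+30 = 125
HQ - J2 - J5 - S1 - J3 - F9: 24+31+21+13+30 = 119
HQ - J2 - F9 - J5 - J3 - S1: 24+11+27+12+13 = 87
HQ - J2 - F9 - J5 - S1 - J3: 24+11+27+21+13 = 96
HQ - J2 - F9 - J3 - J5 - S1: 24+11+30+12+21 = 98
HQ - J2 - F9 - J3 - S1 - J5: 24+11+30+13+21 = 99
HQ - J2 - F9 - S1 - J5 - J3: 24+11+19+21+12 = 87
HQ - J2 - F9 - S1 - J3 - J5: 24+11+19+13+12 = 79
HQ - J2 - J3 - J5 - F9 - S1: 24+19+12+27+19 = 101
HQ - J2 - J3 - J5 - S1 - F9: 24+19+12+21+19 = 95
… (106 more)
HQ - S1 - F9 - J2 - J3 - J5: 16+19+11+19+12 = 77  ← best
The minimum is 77.
One shortest path: HQ → S1 → F9 → J2 → J3 → J5.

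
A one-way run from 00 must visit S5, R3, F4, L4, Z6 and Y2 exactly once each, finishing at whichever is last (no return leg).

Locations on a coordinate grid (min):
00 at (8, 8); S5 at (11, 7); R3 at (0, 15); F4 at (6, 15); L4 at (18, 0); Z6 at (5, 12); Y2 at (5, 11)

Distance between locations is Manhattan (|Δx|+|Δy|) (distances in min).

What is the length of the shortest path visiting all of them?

48 min — the minimum one-way total.

There are 6! = 720 possible orderings.
00 → S5 → R3 → F4 → L4 → Z6 → Y2: 4+19+6+27+25+1 = 82
00 → S5 → R3 → F4 → L4 → Y2 → Z6: 4+19+6+27+24+1 = 81
00 → S5 → R3 → F4 → Z6 → L4 → Y2: 4+19+6+4+25+24 = 82
00 → S5 → R3 → F4 → Z6 → Y2 → L4: 4+19+6+4+1+24 = 58
00 → S5 → R3 → F4 → Y2 → L4 → Z6: 4+19+6+5+24+25 = 83
00 → S5 → R3 → F4 → Y2 → Z6 → L4: 4+19+6+5+1+25 = 60
00 → S5 → R3 → L4 → F4 → Z6 → Y2: 4+19+33+27+4+1 = 88
00 → S5 → R3 → L4 → F4 → Y2 → Z6: 4+19+33+27+5+1 = 89
… (712 more)
00 → F4 → R3 → Z6 → Y2 → S5 → L4: 9+6+8+1+10+14 = 48  ← best
The minimum is 48.
One shortest path: 00 → F4 → R3 → Z6 → Y2 → S5 → L4.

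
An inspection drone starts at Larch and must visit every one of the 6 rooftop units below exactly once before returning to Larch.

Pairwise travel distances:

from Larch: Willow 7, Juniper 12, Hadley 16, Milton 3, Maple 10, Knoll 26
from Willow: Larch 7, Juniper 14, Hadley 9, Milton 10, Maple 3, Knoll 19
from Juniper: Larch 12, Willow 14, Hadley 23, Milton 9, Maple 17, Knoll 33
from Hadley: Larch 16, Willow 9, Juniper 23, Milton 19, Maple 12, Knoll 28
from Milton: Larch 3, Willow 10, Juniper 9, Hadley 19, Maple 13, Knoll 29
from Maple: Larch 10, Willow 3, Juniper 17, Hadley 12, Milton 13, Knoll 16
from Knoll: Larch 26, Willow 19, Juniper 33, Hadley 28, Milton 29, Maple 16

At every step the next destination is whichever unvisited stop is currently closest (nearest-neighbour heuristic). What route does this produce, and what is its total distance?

Total distance 95 via the nearest-neighbour route Larch → Milton → Juniper → Willow → Maple → Hadley → Knoll → Larch.

From Larch: distances to unvisited — Milton=3, Willow=7, Maple=10, Juniper=12, Hadley=16, Knoll=26. Nearest is Milton (3).
From Milton: distances to unvisited — Juniper=9, Willow=10, Maple=13, Hadley=19, Knoll=29. Nearest is Juniper (9).
From Juniper: distances to unvisited — Willow=14, Maple=17, Hadley=23, Knoll=33. Nearest is Willow (14).
From Willow: distances to unvisited — Maple=3, Hadley=9, Knoll=19. Nearest is Maple (3).
From Maple: distances to unvisited — Hadley=12, Knoll=16. Nearest is Hadley (12).
From Hadley: distances to unvisited — Knoll=28. Nearest is Knoll (28).
Return Knoll→Larch: 26.
Total = 3 + 9 + 14 + 3 + 12 + 28 + 26 = 95.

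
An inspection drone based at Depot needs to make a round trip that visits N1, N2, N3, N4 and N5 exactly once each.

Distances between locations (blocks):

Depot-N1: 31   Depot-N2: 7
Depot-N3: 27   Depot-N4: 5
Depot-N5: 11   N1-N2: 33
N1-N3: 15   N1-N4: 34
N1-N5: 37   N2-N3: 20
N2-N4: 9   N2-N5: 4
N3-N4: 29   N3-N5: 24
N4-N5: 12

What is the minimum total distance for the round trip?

Minimum total distance: 87 blocks.

With 5 stops there are 5!/2 = 60 distinct round trips (a route and its reverse cost the same).
Depot-N1-N2-N3-N4-N5-Depot: 31+33+20+29+12+11 = 136
Depot-N1-N2-N3-N5-N4-Depot: 31+33+20+24+12+5 = 125
Depot-N1-N2-N4-N3-N5-Depot: 31+33+9+29+24+11 = 137
Depot-N1-N2-N4-N5-N3-Depot: 31+33+9+12+24+27 = 136
Depot-N1-N2-N5-N3-N4-Depot: 31+33+4+24+29+5 = 126
Depot-N1-N2-N5-N4-N3-Depot: 31+33+4+12+29+27 = 136
Depot-N1-N3-N2-N4-N5-Depot: 31+15+20+9+12+11 = 98
Depot-N1-N3-N2-N5-N4-Depot: 31+15+20+4+12+5 = 87
Depot-N1-N3-N4-N2-N5-Depot: 31+15+29+9+4+11 = 99
Depot-N1-N3-N4-N5-N2-Depot: 31+15+29+12+4+7 = 98
Depot-N1-N3-N5-N2-N4-Depot: 31+15+24+4+9+5 = 88
Depot-N1-N3-N5-N4-N2-Depot: 31+15+24+12+9+7 = 98
Depot-N1-N4-N2-N3-N5-Depot: 31+34+9+20+24+11 = 129
Depot-N1-N4-N2-N5-N3-Depot: 31+34+9+4+24+27 = 129
… (46 more)
The minimum is 87.
One optimal route: Depot → N1 → N3 → N2 → N5 → N4 → Depot (or its reverse).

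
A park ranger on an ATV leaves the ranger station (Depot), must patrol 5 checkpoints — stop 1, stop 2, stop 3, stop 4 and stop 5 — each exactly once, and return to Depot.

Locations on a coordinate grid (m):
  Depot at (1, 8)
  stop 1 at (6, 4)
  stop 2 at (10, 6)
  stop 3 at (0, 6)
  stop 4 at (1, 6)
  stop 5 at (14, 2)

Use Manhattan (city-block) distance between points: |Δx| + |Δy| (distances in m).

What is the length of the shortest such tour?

40 m — the shortest possible round trip.

With 5 stops there are 5!/2 = 60 distinct round trips (a route and its reverse cost the same).
Depot→stop 1→stop 2→stop 3→stop 4→stop 5→Depot: 9+6+10+1+17+19 = 62
Depot→stop 1→stop 2→stop 3→stop 5→stop 4→Depot: 9+6+10+18+17+2 = 62
Depot→stop 1→stop 2→stop 4→stop 3→stop 5→Depot: 9+6+9+1+18+19 = 62
Depot→stop 1→stop 2→stop 4→stop 5→stop 3→Depot: 9+6+9+17+18+3 = 62
Depot→stop 1→stop 2→stop 5→stop 3→stop 4→Depot: 9+6+8+18+1+2 = 44
Depot→stop 1→stop 2→stop 5→stop 4→stop 3→Depot: 9+6+8+17+1+3 = 44
Depot→stop 1→stop 3→stop 2→stop 4→stop 5→Depot: 9+8+10+9+17+19 = 72
Depot→stop 1→stop 3→stop 2→stop 5→stop 4→Depot: 9+8+10+8+17+2 = 54
Depot→stop 1→stop 3→stop 4→stop 2→stop 5→Depot: 9+8+1+9+8+19 = 54
Depot→stop 1→stop 3→stop 4→stop 5→stop 2→Depot: 9+8+1+17+8+11 = 54
Depot→stop 1→stop 3→stop 5→stop 2→stop 4→Depot: 9+8+18+8+9+2 = 54
Depot→stop 1→stop 3→stop 5→stop 4→stop 2→Depot: 9+8+18+17+9+11 = 72
Depot→stop 1→stop 4→stop 2→stop 3→stop 5→Depot: 9+7+9+10+18+19 = 72
Depot→stop 1→stop 4→stop 2→stop 5→stop 3→Depot: 9+7+9+8+18+3 = 54
… (46 more)
Depot→stop 1→stop 5→stop 2→stop 3→stop 4→Depot: 9+10+8+10+1+2 = 40  ← best
The minimum is 40.
One optimal route: Depot → stop 1 → stop 5 → stop 2 → stop 3 → stop 4 → Depot (or its reverse).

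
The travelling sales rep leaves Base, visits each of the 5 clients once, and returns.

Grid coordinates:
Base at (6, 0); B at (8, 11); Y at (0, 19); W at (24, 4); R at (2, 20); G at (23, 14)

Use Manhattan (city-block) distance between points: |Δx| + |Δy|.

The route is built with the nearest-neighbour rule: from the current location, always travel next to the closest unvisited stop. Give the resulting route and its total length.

Base → [B:13 / W:22 / R:24 / Y:25 / G:31] → B (13)
B → [R:15 / Y:16 / G:18 / W:23] → R (15)
R → [Y:3 / G:27 / W:38] → Y (3)
Y → [G:28 / W:39] → G (28)
G → [W:11] → W (11)
Return W→Base: 22.
Total = 13 + 15 + 3 + 28 + 11 + 22 = 92.

92 along Base → B → R → Y → G → W → Base.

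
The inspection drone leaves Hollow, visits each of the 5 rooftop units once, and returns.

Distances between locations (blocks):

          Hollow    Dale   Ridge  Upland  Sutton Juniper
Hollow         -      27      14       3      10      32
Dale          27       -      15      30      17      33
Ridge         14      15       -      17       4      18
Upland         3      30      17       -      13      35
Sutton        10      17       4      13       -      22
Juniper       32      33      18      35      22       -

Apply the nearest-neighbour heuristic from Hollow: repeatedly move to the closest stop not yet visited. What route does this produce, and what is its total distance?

Hollow → [Upland:3 / Sutton:10 / Ridge:14 / Dale:27 / Juniper:32] → Upland (3)
Upland → [Sutton:13 / Ridge:17 / Dale:30 / Juniper:35] → Sutton (13)
Sutton → [Ridge:4 / Dale:17 / Juniper:22] → Ridge (4)
Ridge → [Dale:15 / Juniper:18] → Dale (15)
Dale → [Juniper:33] → Juniper (33)
Return Juniper→Hollow: 32.
Total = 3 + 13 + 4 + 15 + 33 + 32 = 100.

Total distance 100 blocks via the nearest-neighbour route Hollow → Upland → Sutton → Ridge → Dale → Juniper → Hollow.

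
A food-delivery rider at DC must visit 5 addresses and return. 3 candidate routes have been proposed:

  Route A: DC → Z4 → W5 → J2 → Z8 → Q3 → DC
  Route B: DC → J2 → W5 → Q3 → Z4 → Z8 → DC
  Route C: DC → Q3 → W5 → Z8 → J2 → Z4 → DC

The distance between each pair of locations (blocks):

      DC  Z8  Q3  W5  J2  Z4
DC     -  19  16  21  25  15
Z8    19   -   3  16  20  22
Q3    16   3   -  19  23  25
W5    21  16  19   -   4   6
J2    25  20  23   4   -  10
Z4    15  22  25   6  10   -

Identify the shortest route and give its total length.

Route A: 15 + 6 + 4 + 20 + 3 + 16 = 64
Route B: 25 + 4 + 19 + 25 + 22 + 19 = 114
Route C: 16 + 19 + 16 + 20 + 10 + 15 = 96

64 blocks — Route A is the shortest.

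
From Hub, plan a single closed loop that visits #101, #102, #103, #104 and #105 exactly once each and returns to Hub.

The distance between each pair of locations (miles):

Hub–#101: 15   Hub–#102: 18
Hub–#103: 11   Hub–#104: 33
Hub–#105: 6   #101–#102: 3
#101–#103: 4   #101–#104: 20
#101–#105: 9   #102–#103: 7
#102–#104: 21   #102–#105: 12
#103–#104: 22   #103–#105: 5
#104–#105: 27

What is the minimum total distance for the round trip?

Hub - #101 - #102 - #103 - #104 - #105 - Hub: 15+3+7+22+27+6 = 80
Hub - #101 - #102 - #103 - #105 - #104 - Hub: 15+3+7+5+27+33 = 90
Hub - #101 - #102 - #104 - #103 - #105 - Hub: 15+3+21+22+5+6 = 72
Hub - #101 - #102 - #104 - #105 - #103 - Hub: 15+3+21+27+5+11 = 82
Hub - #101 - #102 - #105 - #103 - #104 - Hub: 15+3+12+5+22+33 = 90
Hub - #101 - #102 - #105 - #104 - #103 - Hub: 15+3+12+27+22+11 = 90
Hub - #101 - #103 - #102 - #104 - #105 - Hub: 15+4+7+21+27+6 = 80
Hub - #101 - #103 - #102 - #105 - #104 - Hub: 15+4+7+12+27+33 = 98
Hub - #101 - #103 - #104 - #102 - #105 - Hub: 15+4+22+21+12+6 = 80
Hub - #101 - #103 - #104 - #105 - #102 - Hub: 15+4+22+27+12+18 = 98
Hub - #101 - #103 - #105 - #102 - #104 - Hub: 15+4+5+12+21+33 = 90
Hub - #101 - #103 - #105 - #104 - #102 - Hub: 15+4+5+27+21+18 = 90
Hub - #101 - #104 - #102 - #103 - #105 - Hub: 15+20+21+7+5+6 = 74
Hub - #101 - #104 - #102 - #105 - #103 - Hub: 15+20+21+12+5+11 = 84
… (46 more)
The minimum is 72.
One optimal route: Hub → #101 → #102 → #104 → #103 → #105 → Hub (or its reverse).

72 miles — the shortest possible round trip.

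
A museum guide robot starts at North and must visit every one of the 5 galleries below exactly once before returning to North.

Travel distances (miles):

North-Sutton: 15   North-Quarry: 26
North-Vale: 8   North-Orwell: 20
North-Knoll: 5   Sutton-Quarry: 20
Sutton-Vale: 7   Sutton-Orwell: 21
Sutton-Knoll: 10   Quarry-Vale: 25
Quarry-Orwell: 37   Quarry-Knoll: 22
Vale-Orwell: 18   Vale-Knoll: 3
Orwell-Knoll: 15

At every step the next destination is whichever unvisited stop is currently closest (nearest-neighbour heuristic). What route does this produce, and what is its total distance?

Nearest-neighbour total = 92 miles; route North → Knoll → Vale → Sutton → Quarry → Orwell → North.

At North the remaining stops are Knoll 5, Vale 8, Sutton 15, Orwell 20, Quarry 26; go to Knoll.
At Knoll the remaining stops are Vale 3, Sutton 10, Orwell 15, Quarry 22; go to Vale.
At Vale the remaining stops are Sutton 7, Orwell 18, Quarry 25; go to Sutton.
At Sutton the remaining stops are Quarry 20, Orwell 21; go to Quarry.
At Quarry the remaining stops are Orwell 37; go to Orwell.
Return Orwell→North: 20.
Total = 5 + 3 + 7 + 20 + 37 + 20 = 92.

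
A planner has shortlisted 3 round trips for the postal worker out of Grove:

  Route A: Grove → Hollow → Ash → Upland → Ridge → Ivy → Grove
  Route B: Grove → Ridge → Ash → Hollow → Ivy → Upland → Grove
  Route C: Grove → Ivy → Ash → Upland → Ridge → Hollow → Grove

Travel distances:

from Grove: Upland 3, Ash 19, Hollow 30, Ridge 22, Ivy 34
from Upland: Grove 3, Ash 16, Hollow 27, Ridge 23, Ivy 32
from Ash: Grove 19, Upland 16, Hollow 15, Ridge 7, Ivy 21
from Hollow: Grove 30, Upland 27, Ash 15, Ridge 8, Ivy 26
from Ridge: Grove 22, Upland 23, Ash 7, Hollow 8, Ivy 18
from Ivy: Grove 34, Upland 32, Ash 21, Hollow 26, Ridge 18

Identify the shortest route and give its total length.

105 — Route B is the shortest.

Route A: 30 + 15 + 16 + 23 + 18 + 34 = 136
Route B: 22 + 7 + 15 + 26 + 32 + 3 = 105
Route C: 34 + 21 + 16 + 23 + 8 + 30 = 132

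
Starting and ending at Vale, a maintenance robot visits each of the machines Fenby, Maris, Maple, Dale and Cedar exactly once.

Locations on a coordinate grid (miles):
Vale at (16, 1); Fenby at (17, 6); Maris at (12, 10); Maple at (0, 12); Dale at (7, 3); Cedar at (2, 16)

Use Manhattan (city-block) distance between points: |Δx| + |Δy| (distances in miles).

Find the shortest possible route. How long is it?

Shortest round trip = 64 miles.

With 5 stops there are 5!/2 = 60 distinct round trips (a route and its reverse cost the same).
Vale - Fenby - Maris - Maple - Dale - Cedar - Vale: 6+9+14+16+18+29 = 92
Vale - Fenby - Maris - Maple - Cedar - Dale - Vale: 6+9+14+6+18+11 = 64
Vale - Fenby - Maris - Dale - Maple - Cedar - Vale: 6+9+12+16+6+29 = 78
Vale - Fenby - Maris - Dale - Cedar - Maple - Vale: 6+9+12+18+6+27 = 78
Vale - Fenby - Maris - Cedar - Maple - Dale - Vale: 6+9+16+6+16+11 = 64
Vale - Fenby - Maris - Cedar - Dale - Maple - Vale: 6+9+16+18+16+27 = 92
Vale - Fenby - Maple - Maris - Dale - Cedar - Vale: 6+23+14+12+18+29 = 102
Vale - Fenby - Maple - Maris - Cedar - Dale - Vale: 6+23+14+16+18+11 = 88
Vale - Fenby - Maple - Dale - Maris - Cedar - Vale: 6+23+16+12+16+29 = 102
Vale - Fenby - Maple - Dale - Cedar - Maris - Vale: 6+23+16+18+16+13 = 92
Vale - Fenby - Maple - Cedar - Maris - Dale - Vale: 6+23+6+16+12+11 = 74
Vale - Fenby - Maple - Cedar - Dale - Maris - Vale: 6+23+6+18+12+13 = 78
Vale - Fenby - Dale - Maris - Maple - Cedar - Vale: 6+13+12+14+6+29 = 80
Vale - Fenby - Dale - Maris - Cedar - Maple - Vale: 6+13+12+16+6+27 = 80
… (46 more)
The minimum is 64.
One optimal route: Vale → Fenby → Maris → Maple → Cedar → Dale → Vale (or its reverse).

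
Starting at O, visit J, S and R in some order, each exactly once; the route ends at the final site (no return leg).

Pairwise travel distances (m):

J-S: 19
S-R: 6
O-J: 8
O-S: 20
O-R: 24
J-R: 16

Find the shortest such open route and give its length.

Minimum one-way distance = 30 m.

There are 3! = 6 possible orderings.
O - J - S - R: 8+19+6 = 33
O - J - R - S: 8+16+6 = 30
O - S - J - R: 20+19+16 = 55
O - S - R - J: 20+6+16 = 42
O - R - J - S: 24+16+19 = 59
O - R - S - J: 24+6+19 = 49
The minimum is 30.
One shortest path: O → J → R → S.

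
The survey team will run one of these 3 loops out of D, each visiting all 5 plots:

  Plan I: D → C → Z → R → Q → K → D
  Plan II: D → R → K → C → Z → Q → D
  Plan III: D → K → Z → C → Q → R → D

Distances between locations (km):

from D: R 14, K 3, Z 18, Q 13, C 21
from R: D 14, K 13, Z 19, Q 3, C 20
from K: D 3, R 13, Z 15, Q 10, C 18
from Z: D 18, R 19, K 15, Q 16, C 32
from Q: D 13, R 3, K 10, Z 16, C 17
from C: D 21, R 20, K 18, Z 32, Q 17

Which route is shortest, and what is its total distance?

Plan I: 21 + 32 + 19 + 3 + 10 + 3 = 88
Plan II: 14 + 13 + 18 + 32 + 16 + 13 = 106
Plan III: 3 + 15 + 32 + 17 + 3 + 14 = 84

Shortest is Plan III, total 84 km.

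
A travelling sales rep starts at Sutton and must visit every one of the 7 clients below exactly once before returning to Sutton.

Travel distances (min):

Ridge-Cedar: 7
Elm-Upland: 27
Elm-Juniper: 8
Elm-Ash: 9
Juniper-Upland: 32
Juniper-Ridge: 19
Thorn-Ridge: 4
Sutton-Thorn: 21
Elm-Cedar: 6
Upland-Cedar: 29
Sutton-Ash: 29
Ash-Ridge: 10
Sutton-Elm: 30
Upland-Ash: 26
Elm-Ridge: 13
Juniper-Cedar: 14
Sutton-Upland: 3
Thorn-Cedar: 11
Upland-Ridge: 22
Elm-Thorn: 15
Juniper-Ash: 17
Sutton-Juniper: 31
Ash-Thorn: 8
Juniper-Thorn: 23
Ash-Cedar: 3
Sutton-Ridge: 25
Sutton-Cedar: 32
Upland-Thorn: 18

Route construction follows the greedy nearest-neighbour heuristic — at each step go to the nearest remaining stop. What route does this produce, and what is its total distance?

Nearest-neighbour total = 83 min; route Sutton → Upland → Thorn → Ridge → Cedar → Ash → Elm → Juniper → Sutton.

At Sutton the remaining stops are Upland 3, Thorn 21, Ridge 25, Ash 29, Elm 30, Juniper 31, Cedar 32; go to Upland.
At Upland the remaining stops are Thorn 18, Ridge 22, Ash 26, Elm 27, Cedar 29, Juniper 32; go to Thorn.
At Thorn the remaining stops are Ridge 4, Ash 8, Cedar 11, Elm 15, Juniper 23; go to Ridge.
At Ridge the remaining stops are Cedar 7, Ash 10, Elm 13, Juniper 19; go to Cedar.
At Cedar the remaining stops are Ash 3, Elm 6, Juniper 14; go to Ash.
At Ash the remaining stops are Elm 9, Juniper 17; go to Elm.
At Elm the remaining stops are Juniper 8; go to Juniper.
Return Juniper→Sutton: 31.
Total = 3 + 18 + 4 + 7 + 3 + 9 + 8 + 31 = 83.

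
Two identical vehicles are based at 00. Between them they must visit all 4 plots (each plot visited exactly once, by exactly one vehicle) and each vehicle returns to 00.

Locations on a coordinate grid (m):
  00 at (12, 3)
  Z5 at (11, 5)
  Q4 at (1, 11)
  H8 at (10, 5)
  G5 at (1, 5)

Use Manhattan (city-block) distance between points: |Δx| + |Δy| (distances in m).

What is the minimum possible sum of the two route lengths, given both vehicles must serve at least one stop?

Check every non-empty split of the stops between the two vehicles; for each half take its own optimal tour:
  {Z5} + {Q4, H8, G5}: 6 + 38 = 44
  {Q4} + {Z5, H8, G5}: 38 + 26 = 64
  {Z5, Q4} + {H8, G5}: 38 + 26 = 64
  {H8} + {Z5, Q4, G5}: 8 + 38 = 46
  {Z5, H8} + {Q4, G5}: 8 + 38 = 46
  {Q4, H8} + {Z5, G5}: 38 + 26 = 64
  … (7 splits in total)
Best: vehicle 1 00 → Z5 → 00 = 6; vehicle 2 00 → Q4 → G5 → H8 → 00 = 38; combined 44.

44 m — the smallest possible combined total.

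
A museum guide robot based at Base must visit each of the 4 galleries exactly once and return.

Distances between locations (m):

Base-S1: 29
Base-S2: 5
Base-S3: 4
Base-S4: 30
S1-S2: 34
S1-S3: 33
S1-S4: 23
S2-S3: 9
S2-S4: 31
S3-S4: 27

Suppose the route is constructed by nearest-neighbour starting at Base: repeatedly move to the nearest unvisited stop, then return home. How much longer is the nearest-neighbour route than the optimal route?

Excess over optimum: 3 m.

Base: S3=4, S2=5, S1=29, S4=30 ⇒ S3
S3: S2=9, S4=27, S1=33 ⇒ S2
S2: S4=31, S1=34 ⇒ S4
S4: S1=23 ⇒ S1
NN route Base → S3 → S2 → S4 → S1 → Base costs 96.
Optimal: Base → S1 → S4 → S3 → S2 → Base costs 93 (by enumerating all 12 distinct tours).
Excess = 96 − 93 = 3.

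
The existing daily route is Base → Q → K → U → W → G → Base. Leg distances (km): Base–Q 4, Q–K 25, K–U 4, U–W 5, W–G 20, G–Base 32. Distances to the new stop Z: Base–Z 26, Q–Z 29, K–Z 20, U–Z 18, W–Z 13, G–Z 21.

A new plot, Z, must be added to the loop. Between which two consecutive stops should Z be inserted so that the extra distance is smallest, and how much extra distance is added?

Insertion cost between consecutive stops i–j is d(i,Z) + d(Z,j) − d(i,j):
  between Base and Q: 26 + 29 − 4 = 51
  between Q and K: 29 + 20 − 25 = 24
  between K and U: 20 + 18 − 4 = 34
  between U and W: 18 + 13 − 5 = 26
  between W and G: 13 + 21 − 20 = 14
  between G and Base: 21 + 26 − 32 = 15
Cheapest insertion is between W and G, adding 14.
New total = 90 + 14 = 104.

+14 km — insert Z between W and G.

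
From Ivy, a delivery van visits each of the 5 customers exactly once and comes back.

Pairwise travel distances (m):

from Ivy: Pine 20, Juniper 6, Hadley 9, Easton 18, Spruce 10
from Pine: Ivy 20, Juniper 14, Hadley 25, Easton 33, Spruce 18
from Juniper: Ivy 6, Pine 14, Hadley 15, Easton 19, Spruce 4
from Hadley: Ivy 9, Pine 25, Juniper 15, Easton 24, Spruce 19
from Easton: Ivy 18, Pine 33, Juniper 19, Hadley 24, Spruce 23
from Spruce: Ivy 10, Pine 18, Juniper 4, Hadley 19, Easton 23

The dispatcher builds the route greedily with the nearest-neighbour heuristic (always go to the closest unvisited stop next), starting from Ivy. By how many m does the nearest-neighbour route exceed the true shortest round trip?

From Ivy: Juniper=6, Hadley=9, Spruce=10, Easton=18, Pine=20 → choose Juniper (6).
From Juniper: Spruce=4, Pine=14, Hadley=15, Easton=19 → choose Spruce (4).
From Spruce: Pine=18, Hadley=19, Easton=23 → choose Pine (18).
From Pine: Hadley=25, Easton=33 → choose Hadley (25).
From Hadley: Easton=24 → choose Easton (24).
NN route Ivy → Juniper → Spruce → Pine → Hadley → Easton → Ivy costs 95.
Optimal: Ivy → Hadley → Pine → Juniper → Spruce → Easton → Ivy costs 93 (by enumerating all 60 distinct tours).
Excess = 95 − 93 = 2.

Excess over optimum: 2 m.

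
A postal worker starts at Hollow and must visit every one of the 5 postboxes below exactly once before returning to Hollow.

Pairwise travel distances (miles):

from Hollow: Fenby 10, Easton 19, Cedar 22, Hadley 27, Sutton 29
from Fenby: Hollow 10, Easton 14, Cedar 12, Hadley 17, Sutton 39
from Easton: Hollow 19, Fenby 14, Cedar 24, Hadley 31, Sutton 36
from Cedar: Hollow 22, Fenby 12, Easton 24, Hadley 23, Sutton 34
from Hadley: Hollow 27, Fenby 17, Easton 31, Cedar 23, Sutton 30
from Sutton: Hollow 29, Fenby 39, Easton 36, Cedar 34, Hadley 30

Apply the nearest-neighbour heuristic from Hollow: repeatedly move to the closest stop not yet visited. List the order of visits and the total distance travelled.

From Hollow: distances to unvisited — Fenby=10, Easton=19, Cedar=22, Hadley=27, Sutton=29. Nearest is Fenby (10).
From Fenby: distances to unvisited — Cedar=12, Easton=14, Hadley=17, Sutton=39. Nearest is Cedar (12).
From Cedar: distances to unvisited — Hadley=23, Easton=24, Sutton=34. Nearest is Hadley (23).
From Hadley: distances to unvisited — Sutton=30, Easton=31. Nearest is Sutton (30).
From Sutton: distances to unvisited — Easton=36. Nearest is Easton (36).
Return Easton→Hollow: 19.
Total = 10 + 12 + 23 + 30 + 36 + 19 = 130.

Total distance 130 miles via the nearest-neighbour route Hollow → Fenby → Cedar → Hadley → Sutton → Easton → Hollow.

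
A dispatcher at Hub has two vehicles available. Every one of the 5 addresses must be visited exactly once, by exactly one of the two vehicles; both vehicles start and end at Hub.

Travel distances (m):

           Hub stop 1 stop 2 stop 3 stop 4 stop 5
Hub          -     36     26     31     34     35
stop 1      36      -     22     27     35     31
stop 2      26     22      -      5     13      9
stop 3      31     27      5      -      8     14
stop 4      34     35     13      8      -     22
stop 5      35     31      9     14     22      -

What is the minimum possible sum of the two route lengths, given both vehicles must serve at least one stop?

There are 2^4 − 1 = 15 ways to divide the 5 stops into two non-empty groups. For each, the best each vehicle can do is its own shortest tour through its group:
  {stop 1} + {stop 2, stop 3, stop 4, stop 5}: 72 + 91 = 163
  {stop 2} + {stop 1, stop 3, stop 4, stop 5}: 52 + 123 = 175
  {stop 1, stop 2} + {stop 3, stop 4, stop 5}: 84 + 91 = 175
  {stop 3} + {stop 1, stop 2, stop 4, stop 5}: 62 + 123 = 185
  {stop 1, stop 3} + {stop 2, stop 4, stop 5}: 94 + 91 = 185
  {stop 2, stop 3} + {stop 1, stop 4, stop 5}: 62 + 123 = 185
  … (15 splits in total)
Best: vehicle 1 Hub → stop 1 → Hub = 72; vehicle 2 Hub → stop 2 → stop 5 → stop 3 → stop 4 → Hub = 91; combined 163.

Minimum combined distance: 163 m.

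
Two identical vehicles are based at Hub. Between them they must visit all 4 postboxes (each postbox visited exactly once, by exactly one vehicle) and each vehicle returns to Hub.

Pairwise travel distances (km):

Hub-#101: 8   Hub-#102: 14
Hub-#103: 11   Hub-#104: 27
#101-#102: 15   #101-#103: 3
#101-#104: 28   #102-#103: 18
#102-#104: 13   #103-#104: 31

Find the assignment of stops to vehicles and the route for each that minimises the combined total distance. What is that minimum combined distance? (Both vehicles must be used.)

Minimum combined distance: 76 km.

Try each way of splitting the stops between the two vehicles (each non-empty) and, for each split, find the best tour for each vehicle:
  {#101} + {#102, #103, #104}: 16 + 69 = 85
  {#102} + {#101, #103, #104}: 28 + 69 = 97
  {#101, #102} + {#103, #104}: 37 + 69 = 106
  {#103} + {#101, #102, #104}: 22 + 63 = 85
  {#101, #103} + {#102, #104}: 22 + 54 = 76
  {#102, #103} + {#101, #104}: 43 + 63 = 106
  … (7 splits in total)
Best: vehicle 1 Hub → #101 → #103 → Hub = 22; vehicle 2 Hub → #102 → #104 → Hub = 54; combined 76.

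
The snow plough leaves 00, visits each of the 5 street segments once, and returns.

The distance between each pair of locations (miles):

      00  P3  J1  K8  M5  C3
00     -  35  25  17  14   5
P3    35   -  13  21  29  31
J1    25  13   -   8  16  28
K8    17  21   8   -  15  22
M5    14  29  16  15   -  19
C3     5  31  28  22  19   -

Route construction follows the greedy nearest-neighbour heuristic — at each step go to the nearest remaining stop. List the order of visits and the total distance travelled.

From 00: distances to unvisited — C3=5, M5=14, K8=17, J1=25, P3=35. Nearest is C3 (5).
From C3: distances to unvisited — M5=19, K8=22, J1=28, P3=31. Nearest is M5 (19).
From M5: distances to unvisited — K8=15, J1=16, P3=29. Nearest is K8 (15).
From K8: distances to unvisited — J1=8, P3=21. Nearest is J1 (8).
From J1: distances to unvisited — P3=13. Nearest is P3 (13).
Return P3→00: 35.
Total = 5 + 19 + 15 + 8 + 13 + 35 = 95.

Total distance 95 miles via the nearest-neighbour route 00 → C3 → M5 → K8 → J1 → P3 → 00.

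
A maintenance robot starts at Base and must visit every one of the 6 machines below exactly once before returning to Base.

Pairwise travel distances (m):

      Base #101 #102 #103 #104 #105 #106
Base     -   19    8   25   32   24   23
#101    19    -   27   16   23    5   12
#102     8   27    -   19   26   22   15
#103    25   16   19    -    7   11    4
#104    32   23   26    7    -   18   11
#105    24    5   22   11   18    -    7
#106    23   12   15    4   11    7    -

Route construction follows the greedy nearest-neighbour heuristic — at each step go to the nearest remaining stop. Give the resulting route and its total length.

Nearest-neighbour total = 76 m; route Base → #102 → #106 → #103 → #104 → #105 → #101 → Base.

From Base: distances to unvisited — #102=8, #101=19, #106=23, #105=24, #103=25, #104=32. Nearest is #102 (8).
From #102: distances to unvisited — #106=15, #103=19, #105=22, #104=26, #101=27. Nearest is #106 (15).
From #106: distances to unvisited — #103=4, #105=7, #104=11, #101=12. Nearest is #103 (4).
From #103: distances to unvisited — #104=7, #105=11, #101=16. Nearest is #104 (7).
From #104: distances to unvisited — #105=18, #101=23. Nearest is #105 (18).
From #105: distances to unvisited — #101=5. Nearest is #101 (5).
Return #101→Base: 19.
Total = 8 + 15 + 4 + 7 + 18 + 5 + 19 = 76.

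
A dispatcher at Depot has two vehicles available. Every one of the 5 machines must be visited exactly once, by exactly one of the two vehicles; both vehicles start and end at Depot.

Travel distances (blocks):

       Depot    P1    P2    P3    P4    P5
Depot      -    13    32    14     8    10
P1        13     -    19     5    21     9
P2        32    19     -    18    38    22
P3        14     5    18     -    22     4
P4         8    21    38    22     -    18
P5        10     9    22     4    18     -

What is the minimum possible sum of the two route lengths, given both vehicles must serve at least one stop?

80 blocks — the smallest possible combined total.

Check every non-empty split of the stops between the two vehicles; for each half take its own optimal tour:
  {P1} + {P2, P3, P4, P5}: 26 + 78 = 104
  {P2} + {P1, P3, P4, P5}: 64 + 48 = 112
  {P1, P2} + {P3, P4, P5}: 64 + 44 = 108
  {P3} + {P1, P2, P4, P5}: 28 + 80 = 108
  {P1, P3} + {P2, P4, P5}: 32 + 78 = 110
  {P2, P3} + {P1, P4, P5}: 64 + 48 = 112
  … (15 splits in total)
  {P4} + {P1, P2, P3, P5}: 16 + 64 = 80  ← best
Best: vehicle 1 Depot → P4 → Depot = 16; vehicle 2 Depot → P1 → P2 → P3 → P5 → Depot = 64; combined 80.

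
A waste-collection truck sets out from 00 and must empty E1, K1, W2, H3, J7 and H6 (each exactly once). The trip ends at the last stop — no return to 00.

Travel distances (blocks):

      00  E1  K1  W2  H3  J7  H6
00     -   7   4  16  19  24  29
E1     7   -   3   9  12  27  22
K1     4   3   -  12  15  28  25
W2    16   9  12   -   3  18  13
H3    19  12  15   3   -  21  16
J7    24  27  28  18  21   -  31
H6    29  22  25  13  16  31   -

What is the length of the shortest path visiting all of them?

There are 6! = 720 possible orderings.
00 - E1 - K1 - W2 - H3 - J7 - H6: 7+3+12+3+21+31 = 77
00 - E1 - K1 - W2 - H3 - H6 - J7: 7+3+12+3+16+31 = 72
00 - E1 - K1 - W2 - J7 - H3 - H6: 7+3+12+18+21+16 = 77
00 - E1 - K1 - W2 - J7 - H6 - H3: 7+3+12+18+31+16 = 87
00 - E1 - K1 - W2 - H6 - H3 - J7: 7+3+12+13+16+21 = 72
00 - E1 - K1 - W2 - H6 - J7 - H3: 7+3+12+13+31+21 = 87
00 - E1 - K1 - H3 - W2 - J7 - H6: 7+3+15+3+18+31 = 77
00 - E1 - K1 - H3 - W2 - H6 - J7: 7+3+15+3+13+31 = 72
… (712 more)
00 - K1 - E1 - W2 - H3 - H6 - J7: 4+3+9+3+16+31 = 66  ← best
The minimum is 66.
One shortest path: 00 → K1 → E1 → W2 → H3 → H6 → J7.

Shortest open route: 66 blocks.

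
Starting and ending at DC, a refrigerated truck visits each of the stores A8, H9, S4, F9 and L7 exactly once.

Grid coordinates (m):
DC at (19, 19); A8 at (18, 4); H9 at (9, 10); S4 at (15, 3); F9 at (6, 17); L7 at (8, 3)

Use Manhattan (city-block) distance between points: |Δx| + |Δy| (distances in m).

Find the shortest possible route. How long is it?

With 5 stops there are 5!/2 = 60 distinct round trips (a route and its reverse cost the same).
DC-A8-H9-S4-F9-L7-DC: 16+15+13+23+16+27 = 110
DC-A8-H9-S4-L7-F9-DC: 16+15+13+7+16+15 = 82
DC-A8-H9-F9-S4-L7-DC: 16+15+10+23+7+27 = 98
DC-A8-H9-F9-L7-S4-DC: 16+15+10+16+7+20 = 84
DC-A8-H9-L7-S4-F9-DC: 16+15+8+7+23+15 = 84
DC-A8-H9-L7-F9-S4-DC: 16+15+8+16+23+20 = 98
DC-A8-S4-H9-F9-L7-DC: 16+4+13+10+16+27 = 86
DC-A8-S4-H9-L7-F9-DC: 16+4+13+8+16+15 = 72
DC-A8-S4-F9-H9-L7-DC: 16+4+23+10+8+27 = 88
DC-A8-S4-F9-L7-H9-DC: 16+4+23+16+8+19 = 86
DC-A8-S4-L7-H9-F9-DC: 16+4+7+8+10+15 = 60
DC-A8-S4-L7-F9-H9-DC: 16+4+7+16+10+19 = 72
DC-A8-F9-H9-S4-L7-DC: 16+25+10+13+7+27 = 98
DC-A8-F9-H9-L7-S4-DC: 16+25+10+8+7+20 = 86
… (46 more)
The minimum is 60.
One optimal route: DC → A8 → S4 → L7 → H9 → F9 → DC (or its reverse).

60 m — the shortest possible round trip.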